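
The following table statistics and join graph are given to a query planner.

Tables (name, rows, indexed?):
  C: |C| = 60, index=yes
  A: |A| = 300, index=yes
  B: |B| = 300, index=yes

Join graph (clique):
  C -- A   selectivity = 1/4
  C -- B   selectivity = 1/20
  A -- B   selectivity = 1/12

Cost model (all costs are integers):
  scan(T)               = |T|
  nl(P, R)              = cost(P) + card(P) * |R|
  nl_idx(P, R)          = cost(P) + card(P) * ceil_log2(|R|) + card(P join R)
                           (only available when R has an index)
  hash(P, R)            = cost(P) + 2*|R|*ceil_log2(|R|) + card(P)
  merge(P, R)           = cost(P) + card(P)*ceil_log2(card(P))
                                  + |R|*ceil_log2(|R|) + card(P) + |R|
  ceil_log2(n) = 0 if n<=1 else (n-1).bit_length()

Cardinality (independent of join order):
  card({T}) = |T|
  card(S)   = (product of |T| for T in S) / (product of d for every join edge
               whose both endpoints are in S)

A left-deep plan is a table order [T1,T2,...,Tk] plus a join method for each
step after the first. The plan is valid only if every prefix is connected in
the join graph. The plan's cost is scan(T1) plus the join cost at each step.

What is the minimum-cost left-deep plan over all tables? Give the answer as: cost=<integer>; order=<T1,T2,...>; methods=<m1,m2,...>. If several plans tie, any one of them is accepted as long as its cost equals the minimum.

cost=7620; order=B,C,A; methods=hash,hash

Selinger DP (subsets sized 1..n):
  {C}: scan cost=60, card=60
  {A}: scan cost=300, card=300
  {B}: scan cost=300, card=300
  {AC}: card=4500; try (C,hash)→1320, (A,merge)→3480, (C,merge)→3720, (A,nl_idx)→5100, (A,hash)→5520, (C,nl_idx)→6600 …(+2); best=1320 via (C,hash)
  {BC}: card=900; try (C,hash)→1320, (B,nl_idx)→1500, (C,nl_idx)→3000, (B,merge)→3480, (C,merge)→3720, (B,hash)→5520 …(+2); best=1320 via (C,hash)
  {AB}: card=7500; try (B,hash)→6000, (A,hash)→6000, (B,merge)→6300, (A,merge)→6300, (B,nl_idx)→10500, (A,nl_idx)→10500 …(+2); best=6000 via (B,hash)
  {ABC}: card=5625; try (A,hash)→7620, (B,hash)→11220, (C,hash)→14220, (A,merge)→14220, (A,nl_idx)→15045, (B,nl_idx)→47445 …(+6); best=7620 via (A,hash)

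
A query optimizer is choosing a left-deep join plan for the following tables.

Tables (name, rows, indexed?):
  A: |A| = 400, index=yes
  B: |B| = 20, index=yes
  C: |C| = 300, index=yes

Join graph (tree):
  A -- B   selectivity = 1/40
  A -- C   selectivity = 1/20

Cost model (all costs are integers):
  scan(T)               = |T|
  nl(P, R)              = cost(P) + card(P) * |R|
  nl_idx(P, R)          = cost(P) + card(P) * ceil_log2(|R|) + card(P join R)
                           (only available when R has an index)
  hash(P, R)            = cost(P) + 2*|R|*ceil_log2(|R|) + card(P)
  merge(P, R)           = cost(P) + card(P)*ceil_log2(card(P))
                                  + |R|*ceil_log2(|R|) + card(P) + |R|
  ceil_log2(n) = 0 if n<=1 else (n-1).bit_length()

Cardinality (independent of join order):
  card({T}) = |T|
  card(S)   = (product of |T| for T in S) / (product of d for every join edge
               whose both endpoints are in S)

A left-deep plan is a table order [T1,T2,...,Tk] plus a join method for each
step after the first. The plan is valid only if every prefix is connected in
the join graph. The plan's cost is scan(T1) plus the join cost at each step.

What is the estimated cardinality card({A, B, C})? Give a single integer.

Tables in S: A(400), B(20), C(300)
Edges inside S: A-B(d=40), A-C(d=20)
numerator = 400 * 20 * 300 = 2400000
denominator = 40 * 20 = 800
card(S) = 2400000 / 800 = 3000

3000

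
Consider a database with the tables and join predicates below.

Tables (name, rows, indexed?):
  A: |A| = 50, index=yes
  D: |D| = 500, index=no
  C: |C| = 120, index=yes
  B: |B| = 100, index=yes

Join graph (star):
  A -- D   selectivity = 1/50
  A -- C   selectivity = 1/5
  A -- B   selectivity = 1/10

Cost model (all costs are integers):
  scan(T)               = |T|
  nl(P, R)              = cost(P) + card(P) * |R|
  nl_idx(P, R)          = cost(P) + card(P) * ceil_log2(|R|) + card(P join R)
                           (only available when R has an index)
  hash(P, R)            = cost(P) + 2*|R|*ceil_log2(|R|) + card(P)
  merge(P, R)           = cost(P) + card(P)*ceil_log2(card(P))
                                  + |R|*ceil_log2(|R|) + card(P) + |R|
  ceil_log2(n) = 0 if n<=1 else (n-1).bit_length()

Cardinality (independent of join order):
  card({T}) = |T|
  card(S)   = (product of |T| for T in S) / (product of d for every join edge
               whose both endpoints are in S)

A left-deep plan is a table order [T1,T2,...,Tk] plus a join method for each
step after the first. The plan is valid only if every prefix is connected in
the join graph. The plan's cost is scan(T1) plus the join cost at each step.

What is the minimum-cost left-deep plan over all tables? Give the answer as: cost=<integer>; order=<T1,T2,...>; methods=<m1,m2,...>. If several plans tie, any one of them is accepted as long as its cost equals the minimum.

Selinger DP (subsets sized 1..n):
  {A}: scan cost=50, card=50
  {D}: scan cost=500, card=500
  {C}: scan cost=120, card=120
  {B}: scan cost=100, card=100
  {AD}: card=500; try (A,hash)→1600, (A,nl_idx)→4000, (D,merge)→5400, (A,merge)→5850, (D,hash)→9100, (D,nl)→25050 …(+1); best=1600 via (A,hash)
  {AC}: card=1200; try (A,hash)→840, (C,merge)→1360, (A,merge)→1430, (C,nl_idx)→1600, (C,hash)→1780, (A,nl_idx)→2040 …(+2); best=840 via (A,hash)
  {AB}: card=500; try (A,hash)→800, (B,nl_idx)→900, (B,merge)→1200, (A,nl_idx)→1200, (A,merge)→1250, (B,hash)→1500 …(+2); best=800 via (A,hash)
  {ACD}: card=12000; try (C,hash)→3780, (C,merge)→7560, (D,hash)→11040, (C,nl_idx)→17100, (D,merge)→20240, (C,nl)→61600 …(+1); best=3780 via (C,hash)
  {ABD}: card=5000; try (B,hash)→3500, (B,merge)→7400, (B,nl_idx)→10100, (D,hash)→10300, (D,merge)→10800, (B,nl)→51600 …(+1); best=3500 via (B,hash)
  {ABC}: card=12000; try (C,hash)→2980, (B,hash)→3440, (C,merge)→6760, (B,merge)→16040, (C,nl_idx)→16300, (B,nl_idx)→21240 …(+2); best=2980 via (C,hash)
  {ABCD}: card=120000; try (C,hash)→10180, (B,hash)→17180, (D,hash)→23980, (C,merge)→74460, (C,nl_idx)→158500, (B,merge)→184580 …(+5); best=10180 via (C,hash)

cost=10180; order=D,A,B,C; methods=hash,hash,hash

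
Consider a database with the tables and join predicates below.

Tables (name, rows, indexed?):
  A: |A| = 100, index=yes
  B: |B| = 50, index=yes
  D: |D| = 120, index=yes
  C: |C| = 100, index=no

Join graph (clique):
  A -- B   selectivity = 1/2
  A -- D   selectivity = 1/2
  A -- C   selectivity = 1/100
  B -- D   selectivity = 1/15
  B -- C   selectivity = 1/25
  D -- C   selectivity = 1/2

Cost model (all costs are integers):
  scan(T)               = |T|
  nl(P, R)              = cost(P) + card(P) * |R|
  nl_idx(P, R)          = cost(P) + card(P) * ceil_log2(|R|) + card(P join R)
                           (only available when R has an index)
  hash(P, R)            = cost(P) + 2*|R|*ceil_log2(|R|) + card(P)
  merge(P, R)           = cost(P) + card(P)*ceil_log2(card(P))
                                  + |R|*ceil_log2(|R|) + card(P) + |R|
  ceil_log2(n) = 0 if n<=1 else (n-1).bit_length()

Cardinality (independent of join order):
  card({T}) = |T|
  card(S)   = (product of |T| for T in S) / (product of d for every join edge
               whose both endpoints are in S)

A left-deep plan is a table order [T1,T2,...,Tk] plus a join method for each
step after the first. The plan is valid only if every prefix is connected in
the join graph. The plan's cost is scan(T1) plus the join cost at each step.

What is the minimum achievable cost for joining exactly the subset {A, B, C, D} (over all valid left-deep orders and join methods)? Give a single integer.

2500

Selinger DP over subsets of {A,B,C,D}:
  {A}: scan cost=100, card=100
  {B}: scan cost=50, card=50
  {D}: scan cost=120, card=120
  {C}: scan cost=100, card=100
  {AB}: card=2500; try (B,hash)→800, (A,merge)→1200, (B,merge)→1250, (A,hash)→1500, (A,nl_idx)→2900, (B,nl_idx)→3200 …(+2); best=800 via (B,hash)
  {AD}: card=6000; try (A,hash)→1640, (D,merge)→1860, (D,hash)→1880, (A,merge)→1880, (D,nl_idx)→6800, (A,nl_idx)→6960 …(+2); best=1640 via (A,hash)
  {AC}: card=100; try (A,nl_idx)→900, (C,hash)→1600, (A,hash)→1600, (C,merge)→1700, (A,merge)→1700, (C,nl)→10100 …(+1); best=900 via (A,nl_idx)
  {BD}: card=400; try (D,nl_idx)→800, (B,hash)→840, (B,nl_idx)→1240, (D,merge)→1360, (B,merge)→1430, (D,hash)→1780 …(+2); best=800 via (D,nl_idx)
  {BC}: card=200; try (B,hash)→800, (B,nl_idx)→900, (C,merge)→1200, (B,merge)→1250, (C,hash)→1500, (C,nl)→5050 …(+1); best=800 via (B,hash)
  {CD}: card=6000; try (C,hash)→1640, (D,merge)→1860, (D,hash)→1880, (C,merge)→1880, (D,nl_idx)→6800, (D,nl)→12100 …(+1); best=1640 via (C,hash)
  {ABD}: card=10000; try (A,hash)→2600, (D,hash)→4980, (A,merge)→5600, (B,hash)→8240, (A,nl_idx)→13600, (D,nl_idx)→28300 …(+6); best=2600 via (A,hash)
  {ABC}: card=100; try (B,hash)→1600, (B,nl_idx)→1600, (B,merge)→2050, (A,nl_idx)→2300, (A,hash)→2400, (A,merge)→3400 …(+5); best=1600 via (B,hash)
  {ACD}: card=3000; try (D,merge)→2660, (D,hash)→2680, (D,nl_idx)→4600, (C,hash)→9040, (A,hash)→9040, (D,nl)→12900 …(+5); best=2660 via (D,merge)
  {BCD}: card=800; try (C,hash)→2600, (D,hash)→2680, (D,nl_idx)→3000, (D,merge)→3560, (C,merge)→5600, (B,hash)→8240 …(+5); best=2600 via (C,hash)
  {ABCD}: card=200; try (D,nl_idx)→2500, (D,merge)→3360, (D,hash)→3380, (A,hash)→4800, (B,hash)→6260, (A,nl_idx)→8400 …(+9); best=2500 via (D,nl_idx)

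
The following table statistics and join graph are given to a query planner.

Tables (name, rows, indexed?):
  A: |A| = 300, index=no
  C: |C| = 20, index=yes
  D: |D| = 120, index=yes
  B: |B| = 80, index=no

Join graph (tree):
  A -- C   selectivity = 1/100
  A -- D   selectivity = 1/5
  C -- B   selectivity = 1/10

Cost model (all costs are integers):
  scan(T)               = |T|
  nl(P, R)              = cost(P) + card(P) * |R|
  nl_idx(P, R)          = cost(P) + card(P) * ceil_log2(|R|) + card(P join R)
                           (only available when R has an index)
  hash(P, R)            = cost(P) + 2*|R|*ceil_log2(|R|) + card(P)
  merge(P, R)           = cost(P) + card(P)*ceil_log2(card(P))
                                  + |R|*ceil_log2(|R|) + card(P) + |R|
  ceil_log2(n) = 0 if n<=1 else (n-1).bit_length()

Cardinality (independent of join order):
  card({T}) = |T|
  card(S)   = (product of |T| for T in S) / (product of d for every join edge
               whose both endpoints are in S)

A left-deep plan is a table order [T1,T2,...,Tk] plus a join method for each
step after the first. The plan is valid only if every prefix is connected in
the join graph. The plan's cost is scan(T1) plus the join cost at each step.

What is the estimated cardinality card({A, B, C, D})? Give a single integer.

Tables in S: A(300), B(80), C(20), D(120)
Edges inside S: A-C(d=100), A-D(d=5), C-B(d=10)
numerator = 300 * 80 * 20 * 120 = 57600000
denominator = 100 * 5 * 10 = 5000
card(S) = 57600000 / 5000 = 11520

11520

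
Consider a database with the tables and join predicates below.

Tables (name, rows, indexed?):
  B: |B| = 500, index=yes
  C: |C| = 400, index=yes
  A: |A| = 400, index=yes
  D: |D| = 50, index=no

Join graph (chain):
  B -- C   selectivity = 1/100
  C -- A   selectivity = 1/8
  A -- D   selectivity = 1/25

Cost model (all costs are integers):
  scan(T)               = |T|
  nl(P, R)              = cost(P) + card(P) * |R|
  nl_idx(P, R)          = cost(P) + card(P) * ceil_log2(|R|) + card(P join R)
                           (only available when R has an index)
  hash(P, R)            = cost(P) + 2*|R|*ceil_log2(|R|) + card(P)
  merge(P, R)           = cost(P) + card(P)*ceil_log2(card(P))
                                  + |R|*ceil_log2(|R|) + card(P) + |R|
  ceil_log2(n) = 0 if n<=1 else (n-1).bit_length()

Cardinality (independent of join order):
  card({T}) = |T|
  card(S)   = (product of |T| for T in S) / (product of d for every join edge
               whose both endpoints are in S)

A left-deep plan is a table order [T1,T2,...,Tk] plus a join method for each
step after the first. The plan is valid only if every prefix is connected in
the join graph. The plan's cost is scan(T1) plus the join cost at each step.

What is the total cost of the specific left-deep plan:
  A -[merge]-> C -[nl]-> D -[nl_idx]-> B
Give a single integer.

1568400

step 1: scan A: cost=400, card=400
step 2: join C via merge
    card(P join C) = 400*400/(8) = 20000
    cost = 400 + 400*9 + 400*9 + 400 + 400 = 8400
step 3: join D via nl
    card(P join D) = 20000*50/(25) = 40000
    cost = 8400 + 20000*50 = 1008400
step 4: join B via nl_idx
    card(P join B) = 40000*500/(100) = 200000
    cost = 1008400 + 40000*9 + 200000 = 1568400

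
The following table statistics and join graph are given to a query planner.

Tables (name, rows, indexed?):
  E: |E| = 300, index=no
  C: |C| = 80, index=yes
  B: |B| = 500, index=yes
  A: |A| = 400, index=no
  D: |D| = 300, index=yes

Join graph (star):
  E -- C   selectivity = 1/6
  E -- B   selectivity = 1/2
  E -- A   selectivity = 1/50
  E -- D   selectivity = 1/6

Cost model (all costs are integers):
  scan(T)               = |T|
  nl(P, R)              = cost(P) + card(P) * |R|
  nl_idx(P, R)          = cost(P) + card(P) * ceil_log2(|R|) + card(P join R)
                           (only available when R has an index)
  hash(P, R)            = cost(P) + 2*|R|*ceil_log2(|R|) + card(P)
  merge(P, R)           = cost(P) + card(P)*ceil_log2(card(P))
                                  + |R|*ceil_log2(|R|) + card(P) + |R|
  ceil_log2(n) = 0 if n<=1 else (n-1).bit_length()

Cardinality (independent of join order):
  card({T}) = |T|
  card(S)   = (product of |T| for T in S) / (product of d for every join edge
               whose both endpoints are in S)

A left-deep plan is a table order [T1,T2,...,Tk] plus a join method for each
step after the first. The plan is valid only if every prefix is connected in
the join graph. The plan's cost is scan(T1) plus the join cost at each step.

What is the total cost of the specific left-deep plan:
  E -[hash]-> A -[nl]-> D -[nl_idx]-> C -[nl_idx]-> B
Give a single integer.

417567800

step 1: scan E: cost=300, card=300
step 2: join A via hash
    card(P join A) = 300*400/(50) = 2400
    cost = 300 + 2*400*9 + 300 = 7800
step 3: join D via nl
    card(P join D) = 2400*300/(6) = 120000
    cost = 7800 + 2400*300 = 727800
step 4: join C via nl_idx
    card(P join C) = 120000*80/(6) = 1600000
    cost = 727800 + 120000*7 + 1600000 = 3167800
step 5: join B via nl_idx
    card(P join B) = 1600000*500/(2) = 400000000
    cost = 3167800 + 1600000*9 + 400000000 = 417567800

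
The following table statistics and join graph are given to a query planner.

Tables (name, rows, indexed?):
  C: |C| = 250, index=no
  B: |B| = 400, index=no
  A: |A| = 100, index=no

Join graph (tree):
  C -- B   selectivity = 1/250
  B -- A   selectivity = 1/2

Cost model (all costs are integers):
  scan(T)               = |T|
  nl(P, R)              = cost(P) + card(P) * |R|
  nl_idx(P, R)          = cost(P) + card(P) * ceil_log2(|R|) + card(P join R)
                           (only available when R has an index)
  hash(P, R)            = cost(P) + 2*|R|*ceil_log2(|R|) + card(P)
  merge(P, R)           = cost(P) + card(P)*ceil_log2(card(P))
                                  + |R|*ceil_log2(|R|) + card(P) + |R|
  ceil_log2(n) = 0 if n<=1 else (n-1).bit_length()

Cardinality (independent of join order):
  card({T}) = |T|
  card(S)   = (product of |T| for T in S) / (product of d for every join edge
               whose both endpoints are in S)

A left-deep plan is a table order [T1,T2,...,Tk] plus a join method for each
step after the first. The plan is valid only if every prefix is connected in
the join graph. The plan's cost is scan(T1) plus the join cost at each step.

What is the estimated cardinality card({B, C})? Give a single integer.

400

Tables in S: B(400), C(250)
Edges inside S: C-B(d=250)
numerator = 400 * 250 = 100000
denominator = 250 = 250
card(S) = 100000 / 250 = 400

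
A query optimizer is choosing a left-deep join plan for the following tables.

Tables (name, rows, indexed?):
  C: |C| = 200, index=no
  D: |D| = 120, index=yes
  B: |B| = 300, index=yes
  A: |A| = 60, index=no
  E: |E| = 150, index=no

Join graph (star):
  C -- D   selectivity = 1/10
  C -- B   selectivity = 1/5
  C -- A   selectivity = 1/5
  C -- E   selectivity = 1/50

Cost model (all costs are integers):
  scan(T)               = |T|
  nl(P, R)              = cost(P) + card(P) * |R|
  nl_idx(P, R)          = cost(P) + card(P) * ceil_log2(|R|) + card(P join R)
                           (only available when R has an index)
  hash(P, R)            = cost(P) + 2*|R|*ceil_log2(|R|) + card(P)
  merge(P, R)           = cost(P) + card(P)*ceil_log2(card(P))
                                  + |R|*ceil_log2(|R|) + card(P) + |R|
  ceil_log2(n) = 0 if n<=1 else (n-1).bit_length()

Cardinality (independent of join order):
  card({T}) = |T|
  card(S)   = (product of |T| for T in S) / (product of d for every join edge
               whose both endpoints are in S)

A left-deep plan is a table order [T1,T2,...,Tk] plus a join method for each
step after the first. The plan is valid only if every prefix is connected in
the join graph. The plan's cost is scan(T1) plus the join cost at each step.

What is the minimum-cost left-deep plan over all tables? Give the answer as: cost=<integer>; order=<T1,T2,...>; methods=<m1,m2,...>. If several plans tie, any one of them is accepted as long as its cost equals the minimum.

Selinger DP (subsets sized 1..n):
  {C}: scan cost=200, card=200
  {D}: scan cost=120, card=120
  {B}: scan cost=300, card=300
  {A}: scan cost=60, card=60
  {E}: scan cost=150, card=150
  {CD}: card=2400; try (D,hash)→2080, (C,merge)→2880, (D,merge)→2960, (C,hash)→3440, (D,nl_idx)→4000, (C,nl)→24120 …(+1); best=2080 via (D,hash)
  {BC}: card=12000; try (C,hash)→3800, (B,merge)→5000, (C,merge)→5100, (B,hash)→5800, (B,nl_idx)→14000, (B,nl)→60200 …(+1); best=3800 via (C,hash)
  {AC}: card=2400; try (A,hash)→1120, (C,merge)→2280, (A,merge)→2420, (C,hash)→3320, (C,nl)→12060, (A,nl)→12200; best=1120 via (A,hash)
  {CE}: card=600; try (E,hash)→2800, (C,merge)→3300, (E,merge)→3350, (C,hash)→3500, (C,nl)→30150, (E,nl)→30200; best=2800 via (E,hash)
  {BCD}: card=144000; try (B,hash)→9880, (D,hash)→17480, (B,merge)→36280, (B,nl_idx)→167680, (D,merge)→184760, (D,nl_idx)→231800 …(+2); best=9880 via (B,hash)
  {ACD}: card=28800; try (D,hash)→5200, (A,hash)→5200, (D,merge)→33280, (A,merge)→33700, (D,nl_idx)→46720, (A,nl)→146080 …(+1); best=5200 via (D,hash)
  {CDE}: card=7200; try (D,hash)→5080, (E,hash)→6880, (D,merge)→10360, (D,nl_idx)→14200, (E,merge)→34630, (D,nl)→74800 …(+1); best=5080 via (D,hash)
  {ABC}: card=144000; try (B,hash)→8920, (A,hash)→16520, (B,merge)→35320, (B,nl_idx)→166720, (A,merge)→184220, (B,nl)→721120 …(+1); best=8920 via (B,hash)
  {BCE}: card=36000; try (B,hash)→8800, (B,merge)→12400, (E,hash)→18200, (B,nl_idx)→44200, (B,nl)→182800, (E,merge)→185150 …(+1); best=8800 via (B,hash)
  {ACE}: card=7200; try (A,hash)→4120, (E,hash)→5920, (A,merge)→9820, (E,merge)→33670, (A,nl)→38800, (E,nl)→361120; best=4120 via (A,hash)
  {ABCD}: card=1728000; try (B,hash)→39400, (D,hash)→154600, (A,hash)→154600, (B,merge)→469000, (B,nl_idx)→1992400, (D,nl_idx)→2744920 …(+5); best=39400 via (B,hash)
  {BCDE}: card=432000; try (B,hash)→17680, (D,hash)→46480, (B,merge)→108880, (E,hash)→156280, (B,nl_idx)→501880, (D,merge)→621760 …(+5); best=17680 via (B,hash)
  {ACDE}: card=86400; try (D,hash)→13000, (A,hash)→13000, (E,hash)→36400, (D,merge)→105880, (A,merge)→106300, (D,nl_idx)→140920 …(+4); best=13000 via (D,hash)
  {ABCE}: card=432000; try (B,hash)→16720, (A,hash)→45520, (B,merge)→107920, (E,hash)→155320, (B,nl_idx)→500920, (A,merge)→621220 …(+4); best=16720 via (B,hash)
  {ABCDE}: card=5184000; try (B,hash)→104800, (D,hash)→450400, (A,hash)→450400, (B,merge)→1571200, (E,hash)→1769800, (B,nl_idx)→5974600 …(+8); best=104800 via (B,hash)

cost=104800; order=C,E,A,D,B; methods=hash,hash,hash,hash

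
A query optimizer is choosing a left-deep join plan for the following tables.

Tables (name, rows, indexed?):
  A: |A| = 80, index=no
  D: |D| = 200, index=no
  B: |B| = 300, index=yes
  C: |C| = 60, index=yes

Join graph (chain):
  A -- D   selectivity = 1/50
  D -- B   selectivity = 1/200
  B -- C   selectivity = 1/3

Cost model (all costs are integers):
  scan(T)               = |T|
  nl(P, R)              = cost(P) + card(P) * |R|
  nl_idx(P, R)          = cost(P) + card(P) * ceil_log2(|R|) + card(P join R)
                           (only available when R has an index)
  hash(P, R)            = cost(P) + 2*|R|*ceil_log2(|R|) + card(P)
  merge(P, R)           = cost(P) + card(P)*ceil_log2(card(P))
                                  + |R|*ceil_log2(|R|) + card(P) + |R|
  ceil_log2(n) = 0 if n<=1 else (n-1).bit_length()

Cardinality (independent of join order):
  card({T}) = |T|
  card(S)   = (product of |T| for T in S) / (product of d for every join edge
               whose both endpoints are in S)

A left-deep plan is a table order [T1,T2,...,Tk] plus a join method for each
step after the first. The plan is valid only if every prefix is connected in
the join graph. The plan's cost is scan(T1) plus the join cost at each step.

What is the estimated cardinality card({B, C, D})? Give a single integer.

Tables in S: B(300), C(60), D(200)
Edges inside S: D-B(d=200), B-C(d=3)
numerator = 300 * 60 * 200 = 3600000
denominator = 200 * 3 = 600
card(S) = 3600000 / 600 = 6000

6000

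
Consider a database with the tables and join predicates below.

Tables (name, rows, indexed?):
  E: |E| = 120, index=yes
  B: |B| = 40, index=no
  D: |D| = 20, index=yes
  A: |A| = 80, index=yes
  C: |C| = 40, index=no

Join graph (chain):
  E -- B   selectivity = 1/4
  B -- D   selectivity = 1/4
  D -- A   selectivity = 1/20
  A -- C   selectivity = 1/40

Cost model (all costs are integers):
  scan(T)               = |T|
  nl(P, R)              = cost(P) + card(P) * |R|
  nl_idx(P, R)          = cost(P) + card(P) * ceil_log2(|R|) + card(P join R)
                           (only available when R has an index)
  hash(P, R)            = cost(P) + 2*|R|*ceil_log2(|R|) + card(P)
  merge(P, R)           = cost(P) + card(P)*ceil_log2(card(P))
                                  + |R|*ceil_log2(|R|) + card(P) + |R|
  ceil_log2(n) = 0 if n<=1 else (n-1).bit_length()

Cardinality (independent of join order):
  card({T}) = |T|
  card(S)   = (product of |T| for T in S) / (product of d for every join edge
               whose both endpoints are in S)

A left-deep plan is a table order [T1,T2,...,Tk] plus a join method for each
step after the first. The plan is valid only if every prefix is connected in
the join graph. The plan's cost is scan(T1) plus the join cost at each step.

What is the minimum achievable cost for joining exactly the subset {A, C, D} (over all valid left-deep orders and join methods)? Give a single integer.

Selinger DP over subsets of {A,C,D}:
  {D}: scan cost=20, card=20
  {A}: scan cost=80, card=80
  {C}: scan cost=40, card=40
  {AD}: card=80; try (A,nl_idx)→240, (D,hash)→360, (D,nl_idx)→560, (A,merge)→780, (D,merge)→840, (A,hash)→1160 …(+2); best=240 via (A,nl_idx)
  {AC}: card=80; try (A,nl_idx)→400, (C,hash)→640, (A,merge)→960, (C,merge)→1000, (A,hash)→1200, (A,nl)→3240 …(+1); best=400 via (A,nl_idx)
  {ACD}: card=80; try (D,hash)→680, (C,hash)→800, (D,nl_idx)→880, (D,merge)→1160, (C,merge)→1160, (D,nl)→2000 …(+1); best=680 via (D,hash)

680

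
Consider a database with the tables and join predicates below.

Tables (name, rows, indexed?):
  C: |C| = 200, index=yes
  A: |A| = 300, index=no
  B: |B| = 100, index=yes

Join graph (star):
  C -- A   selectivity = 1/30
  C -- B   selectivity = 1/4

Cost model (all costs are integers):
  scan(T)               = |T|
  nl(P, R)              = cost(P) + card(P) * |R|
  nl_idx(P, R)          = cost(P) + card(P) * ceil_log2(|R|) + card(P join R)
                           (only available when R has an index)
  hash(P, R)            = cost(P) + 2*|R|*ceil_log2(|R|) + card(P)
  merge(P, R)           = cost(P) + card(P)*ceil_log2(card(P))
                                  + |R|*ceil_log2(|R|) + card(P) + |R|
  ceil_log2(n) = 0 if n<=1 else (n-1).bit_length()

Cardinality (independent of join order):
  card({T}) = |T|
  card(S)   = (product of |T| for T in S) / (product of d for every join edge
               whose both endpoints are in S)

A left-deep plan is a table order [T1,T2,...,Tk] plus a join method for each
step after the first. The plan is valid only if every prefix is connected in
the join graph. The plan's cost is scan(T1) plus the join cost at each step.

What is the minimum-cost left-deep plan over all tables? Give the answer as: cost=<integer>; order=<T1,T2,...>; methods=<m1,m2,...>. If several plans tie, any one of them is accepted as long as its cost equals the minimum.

cost=7200; order=A,C,B; methods=hash,hash

Selinger DP (subsets sized 1..n):
  {C}: scan cost=200, card=200
  {A}: scan cost=300, card=300
  {B}: scan cost=100, card=100
  {AC}: card=2000; try (C,hash)→3800, (C,nl_idx)→4700, (A,merge)→5000, (C,merge)→5100, (A,hash)→5800, (A,nl)→60200 …(+1); best=3800 via (C,hash)
  {BC}: card=5000; try (B,hash)→1800, (C,merge)→2700, (B,merge)→2800, (C,hash)→3400, (C,nl_idx)→5900, (B,nl_idx)→6600 …(+2); best=1800 via (B,hash)
  {ABC}: card=50000; try (B,hash)→7200, (A,hash)→12200, (B,merge)→28600, (B,nl_idx)→67800, (A,merge)→74800, (B,nl)→203800 …(+1); best=7200 via (B,hash)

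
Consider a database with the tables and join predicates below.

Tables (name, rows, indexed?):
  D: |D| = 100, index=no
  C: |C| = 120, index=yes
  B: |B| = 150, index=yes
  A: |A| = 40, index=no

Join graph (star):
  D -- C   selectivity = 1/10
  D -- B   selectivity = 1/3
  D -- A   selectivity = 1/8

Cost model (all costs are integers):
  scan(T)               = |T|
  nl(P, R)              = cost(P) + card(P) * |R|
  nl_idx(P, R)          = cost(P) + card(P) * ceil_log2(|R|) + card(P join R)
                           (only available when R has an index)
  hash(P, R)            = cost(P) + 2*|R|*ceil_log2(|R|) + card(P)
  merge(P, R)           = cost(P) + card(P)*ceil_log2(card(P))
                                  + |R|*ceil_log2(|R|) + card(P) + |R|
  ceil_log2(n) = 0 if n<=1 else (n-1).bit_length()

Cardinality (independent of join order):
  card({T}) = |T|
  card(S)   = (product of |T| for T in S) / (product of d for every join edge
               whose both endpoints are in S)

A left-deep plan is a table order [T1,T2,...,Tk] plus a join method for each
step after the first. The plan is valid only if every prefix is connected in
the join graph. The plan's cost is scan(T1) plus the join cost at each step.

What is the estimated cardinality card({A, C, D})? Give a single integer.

Tables in S: A(40), C(120), D(100)
Edges inside S: D-C(d=10), D-A(d=8)
numerator = 40 * 120 * 100 = 480000
denominator = 10 * 8 = 80
card(S) = 480000 / 80 = 6000

6000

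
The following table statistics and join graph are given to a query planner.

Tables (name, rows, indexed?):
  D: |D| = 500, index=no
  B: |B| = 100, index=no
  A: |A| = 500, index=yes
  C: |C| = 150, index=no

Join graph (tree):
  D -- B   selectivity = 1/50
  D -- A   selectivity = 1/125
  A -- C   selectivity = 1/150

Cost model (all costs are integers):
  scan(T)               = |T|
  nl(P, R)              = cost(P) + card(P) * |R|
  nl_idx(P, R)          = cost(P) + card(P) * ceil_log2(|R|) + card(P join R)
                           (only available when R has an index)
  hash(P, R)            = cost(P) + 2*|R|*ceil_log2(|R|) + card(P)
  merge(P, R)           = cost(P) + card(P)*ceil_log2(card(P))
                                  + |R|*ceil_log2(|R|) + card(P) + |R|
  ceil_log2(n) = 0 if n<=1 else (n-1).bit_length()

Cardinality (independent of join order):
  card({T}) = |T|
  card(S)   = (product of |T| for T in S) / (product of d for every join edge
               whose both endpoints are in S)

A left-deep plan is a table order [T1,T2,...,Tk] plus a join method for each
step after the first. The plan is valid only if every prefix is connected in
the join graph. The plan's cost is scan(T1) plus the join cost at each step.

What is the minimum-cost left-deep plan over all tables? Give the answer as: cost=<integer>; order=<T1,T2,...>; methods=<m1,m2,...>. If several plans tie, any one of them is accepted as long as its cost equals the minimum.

Selinger DP (subsets sized 1..n):
  {D}: scan cost=500, card=500
  {B}: scan cost=100, card=100
  {A}: scan cost=500, card=500
  {C}: scan cost=150, card=150
  {BD}: card=1000; try (B,hash)→2400, (D,merge)→5900, (B,merge)→6300, (D,hash)→9200, (D,nl)→50100, (B,nl)→50500; best=2400 via (B,hash)
  {AD}: card=2000; try (A,nl_idx)→7000, (D,hash)→10000, (A,hash)→10000, (D,merge)→10500, (A,merge)→10500, (D,nl)→250500 …(+1); best=7000 via (A,nl_idx)
  {AC}: card=500; try (A,nl_idx)→2000, (C,hash)→3400, (A,merge)→6500, (C,merge)→6850, (A,hash)→9300, (A,nl)→75150 …(+1); best=2000 via (A,nl_idx)
  {ABD}: card=4000; try (B,hash)→10400, (A,hash)→12400, (A,nl_idx)→15400, (A,merge)→18400, (B,merge)→31800, (B,nl)→207000 …(+1); best=10400 via (B,hash)
  {ACD}: card=2000; try (C,hash)→11400, (D,hash)→11500, (D,merge)→12000, (C,merge)→32350, (D,nl)→252000, (C,nl)→307000; best=11400 via (C,hash)
  {ABCD}: card=4000; try (B,hash)→14800, (C,hash)→16800, (B,merge)→36200, (C,merge)→63750, (B,nl)→211400, (C,nl)→610400; best=14800 via (B,hash)

cost=14800; order=D,A,C,B; methods=nl_idx,hash,hash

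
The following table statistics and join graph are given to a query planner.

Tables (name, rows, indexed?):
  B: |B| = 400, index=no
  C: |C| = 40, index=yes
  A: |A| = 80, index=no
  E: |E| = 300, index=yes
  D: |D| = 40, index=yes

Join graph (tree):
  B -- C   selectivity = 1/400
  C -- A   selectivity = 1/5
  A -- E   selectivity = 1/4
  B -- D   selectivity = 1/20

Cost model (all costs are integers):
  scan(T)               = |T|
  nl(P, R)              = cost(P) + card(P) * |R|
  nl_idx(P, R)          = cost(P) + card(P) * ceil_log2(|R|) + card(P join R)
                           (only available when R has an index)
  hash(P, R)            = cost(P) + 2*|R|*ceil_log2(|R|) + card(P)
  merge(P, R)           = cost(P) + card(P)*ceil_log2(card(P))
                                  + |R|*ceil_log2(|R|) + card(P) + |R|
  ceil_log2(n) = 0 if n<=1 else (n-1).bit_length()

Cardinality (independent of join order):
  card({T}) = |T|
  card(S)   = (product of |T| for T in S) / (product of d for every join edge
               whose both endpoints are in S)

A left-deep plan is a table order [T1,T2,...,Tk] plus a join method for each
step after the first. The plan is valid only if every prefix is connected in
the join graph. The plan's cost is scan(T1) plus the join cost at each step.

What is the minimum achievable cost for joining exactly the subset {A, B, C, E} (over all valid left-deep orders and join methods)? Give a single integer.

8240

Selinger DP over subsets of {A,B,C,E}:
  {B}: scan cost=400, card=400
  {C}: scan cost=40, card=40
  {A}: scan cost=80, card=80
  {E}: scan cost=300, card=300
  {BC}: card=40; try (C,hash)→1280, (C,nl_idx)→2840, (B,merge)→4320, (C,merge)→4680, (B,hash)→7280, (B,nl)→16040 …(+1); best=1280 via (C,hash)
  {AC}: card=640; try (C,hash)→640, (A,merge)→960, (C,merge)→1000, (C,nl_idx)→1200, (A,hash)→1200, (A,nl)→3240 …(+1); best=640 via (C,hash)
  {AE}: card=6000; try (A,hash)→1720, (E,merge)→3720, (A,merge)→3940, (E,hash)→5560, (E,nl_idx)→6800, (E,nl)→24080 …(+1); best=1720 via (A,hash)
  {ABC}: card=640; try (A,merge)→2200, (A,hash)→2440, (A,nl)→4480, (B,hash)→8480, (B,merge)→11680, (B,nl)→256640; best=2200 via (A,merge)
  {ACE}: card=48000; try (E,hash)→6680, (C,hash)→8200, (E,merge)→10680, (E,nl_idx)→54400, (C,nl_idx)→85720, (C,merge)→86000 …(+2); best=6680 via (E,hash)
  {ABCE}: card=48000; try (E,hash)→8240, (E,merge)→12240, (E,nl_idx)→55960, (B,hash)→61880, (E,nl)→194200, (B,merge)→826680 …(+1); best=8240 via (E,hash)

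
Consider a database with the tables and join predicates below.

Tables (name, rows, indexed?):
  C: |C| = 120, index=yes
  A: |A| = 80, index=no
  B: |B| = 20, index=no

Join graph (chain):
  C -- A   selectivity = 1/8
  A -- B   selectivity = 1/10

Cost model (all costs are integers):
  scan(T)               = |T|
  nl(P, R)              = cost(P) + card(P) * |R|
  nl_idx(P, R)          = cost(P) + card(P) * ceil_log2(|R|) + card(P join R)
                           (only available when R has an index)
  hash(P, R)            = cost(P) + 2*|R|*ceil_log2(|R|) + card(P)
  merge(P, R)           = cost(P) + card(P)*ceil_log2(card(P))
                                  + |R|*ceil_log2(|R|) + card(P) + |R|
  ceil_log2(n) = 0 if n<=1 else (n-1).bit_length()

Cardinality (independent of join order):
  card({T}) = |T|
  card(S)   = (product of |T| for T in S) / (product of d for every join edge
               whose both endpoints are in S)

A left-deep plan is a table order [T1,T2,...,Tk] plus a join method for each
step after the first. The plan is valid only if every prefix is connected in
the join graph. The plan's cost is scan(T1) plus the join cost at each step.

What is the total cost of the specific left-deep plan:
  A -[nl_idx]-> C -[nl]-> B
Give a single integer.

step 1: scan A: cost=80, card=80
step 2: join C via nl_idx
    card(P join C) = 80*120/(8) = 1200
    cost = 80 + 80*7 + 1200 = 1840
step 3: join B via nl
    card(P join B) = 1200*20/(10) = 2400
    cost = 1840 + 1200*20 = 25840

25840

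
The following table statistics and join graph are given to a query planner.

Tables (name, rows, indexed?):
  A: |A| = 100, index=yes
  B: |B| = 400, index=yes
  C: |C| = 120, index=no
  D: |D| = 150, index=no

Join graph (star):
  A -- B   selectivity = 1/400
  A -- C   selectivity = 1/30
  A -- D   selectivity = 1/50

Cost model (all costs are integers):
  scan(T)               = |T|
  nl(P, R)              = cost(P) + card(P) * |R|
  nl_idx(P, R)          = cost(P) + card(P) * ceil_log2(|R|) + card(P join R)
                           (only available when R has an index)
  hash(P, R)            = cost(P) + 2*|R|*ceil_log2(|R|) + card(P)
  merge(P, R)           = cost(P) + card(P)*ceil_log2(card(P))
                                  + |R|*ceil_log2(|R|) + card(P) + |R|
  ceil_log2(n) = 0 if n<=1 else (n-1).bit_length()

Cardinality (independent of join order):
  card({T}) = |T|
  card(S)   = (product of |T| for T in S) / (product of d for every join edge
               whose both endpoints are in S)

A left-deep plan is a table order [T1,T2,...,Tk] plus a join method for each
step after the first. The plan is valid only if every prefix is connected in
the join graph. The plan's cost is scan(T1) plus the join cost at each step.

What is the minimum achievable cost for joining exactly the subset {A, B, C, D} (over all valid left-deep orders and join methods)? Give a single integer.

Selinger DP over subsets of {A,B,C,D}:
  {A}: scan cost=100, card=100
  {B}: scan cost=400, card=400
  {C}: scan cost=120, card=120
  {D}: scan cost=150, card=150
  {AB}: card=100; try (B,nl_idx)→1100, (A,hash)→2200, (A,nl_idx)→3300, (B,merge)→4900, (A,merge)→5200, (B,hash)→7400 …(+2); best=1100 via (B,nl_idx)
  {AC}: card=400; try (A,nl_idx)→1360, (A,hash)→1640, (C,merge)→1860, (C,hash)→1880, (A,merge)→1880, (C,nl)→12100 …(+1); best=1360 via (A,nl_idx)
  {AD}: card=300; try (A,nl_idx)→1500, (A,hash)→1700, (D,merge)→2250, (A,merge)→2300, (D,hash)→2600, (D,nl)→15100 …(+1); best=1500 via (A,nl_idx)
  {ABC}: card=400; try (C,merge)→2860, (C,hash)→2880, (B,nl_idx)→5360, (B,hash)→8960, (B,merge)→9360, (C,nl)→13100 …(+1); best=2860 via (C,merge)
  {ABD}: card=300; try (D,merge)→3250, (D,hash)→3600, (B,nl_idx)→4500, (B,merge)→8500, (B,hash)→9000, (D,nl)→16100 …(+1); best=3250 via (D,merge)
  {ACD}: card=1200; try (C,hash)→3480, (D,hash)→4160, (C,merge)→5460, (D,merge)→6710, (C,nl)→37500, (D,nl)→61360; best=3480 via (C,hash)
  {ABCD}: card=1200; try (C,hash)→5230, (D,hash)→5660, (C,merge)→7210, (D,merge)→8210, (B,hash)→11880, (B,nl_idx)→15480 …(+4); best=5230 via (C,hash)

5230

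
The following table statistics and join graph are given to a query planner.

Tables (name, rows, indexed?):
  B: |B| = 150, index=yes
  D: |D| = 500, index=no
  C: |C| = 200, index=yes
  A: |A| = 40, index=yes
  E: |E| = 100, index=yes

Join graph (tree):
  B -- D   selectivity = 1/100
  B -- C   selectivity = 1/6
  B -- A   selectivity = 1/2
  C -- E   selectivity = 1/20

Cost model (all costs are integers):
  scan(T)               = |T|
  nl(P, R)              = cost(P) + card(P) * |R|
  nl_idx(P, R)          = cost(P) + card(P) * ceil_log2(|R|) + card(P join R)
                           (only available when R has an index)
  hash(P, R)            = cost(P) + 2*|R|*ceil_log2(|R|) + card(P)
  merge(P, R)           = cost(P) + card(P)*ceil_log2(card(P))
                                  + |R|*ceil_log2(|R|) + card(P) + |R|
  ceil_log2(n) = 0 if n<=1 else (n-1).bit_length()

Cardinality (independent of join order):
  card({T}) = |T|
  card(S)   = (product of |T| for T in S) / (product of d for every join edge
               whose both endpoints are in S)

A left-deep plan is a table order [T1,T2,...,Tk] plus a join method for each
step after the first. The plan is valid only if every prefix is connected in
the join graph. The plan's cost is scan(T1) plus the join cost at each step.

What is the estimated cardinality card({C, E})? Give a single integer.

Tables in S: C(200), E(100)
Edges inside S: C-E(d=20)
numerator = 200 * 100 = 20000
denominator = 20 = 20
card(S) = 20000 / 20 = 1000

1000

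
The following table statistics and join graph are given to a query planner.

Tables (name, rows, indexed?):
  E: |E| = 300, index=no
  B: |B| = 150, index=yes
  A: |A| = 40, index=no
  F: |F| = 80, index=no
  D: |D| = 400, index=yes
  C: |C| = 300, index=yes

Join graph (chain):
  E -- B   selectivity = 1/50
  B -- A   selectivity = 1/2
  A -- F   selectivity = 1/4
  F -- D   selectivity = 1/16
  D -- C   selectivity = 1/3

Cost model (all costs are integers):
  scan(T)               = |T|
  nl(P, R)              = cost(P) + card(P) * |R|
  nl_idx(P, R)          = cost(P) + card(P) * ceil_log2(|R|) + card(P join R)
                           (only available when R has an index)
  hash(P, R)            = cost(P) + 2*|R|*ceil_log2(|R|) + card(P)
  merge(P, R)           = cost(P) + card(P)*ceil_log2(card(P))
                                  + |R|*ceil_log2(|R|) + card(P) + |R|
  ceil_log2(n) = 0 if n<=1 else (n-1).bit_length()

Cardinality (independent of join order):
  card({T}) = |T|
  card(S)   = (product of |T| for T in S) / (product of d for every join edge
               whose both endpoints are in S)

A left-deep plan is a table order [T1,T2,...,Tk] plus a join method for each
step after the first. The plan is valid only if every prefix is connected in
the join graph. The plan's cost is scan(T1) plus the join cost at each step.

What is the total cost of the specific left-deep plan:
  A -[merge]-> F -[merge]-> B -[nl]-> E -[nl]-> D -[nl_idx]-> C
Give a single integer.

1143011110

step 1: scan A: cost=40, card=40
step 2: join F via merge
    card(P join F) = 40*80/(4) = 800
    cost = 40 + 40*6 + 80*7 + 40 + 80 = 960
step 3: join B via merge
    card(P join B) = 800*150/(2) = 60000
    cost = 960 + 800*10 + 150*8 + 800 + 150 = 11110
step 4: join E via nl
    card(P join E) = 60000*300/(50) = 360000
    cost = 11110 + 60000*300 = 18011110
step 5: join D via nl
    card(P join D) = 360000*400/(16) = 9000000
    cost = 18011110 + 360000*400 = 162011110
step 6: join C via nl_idx
    card(P join C) = 9000000*300/(3) = 900000000
    cost = 162011110 + 9000000*9 + 900000000 = 1143011110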